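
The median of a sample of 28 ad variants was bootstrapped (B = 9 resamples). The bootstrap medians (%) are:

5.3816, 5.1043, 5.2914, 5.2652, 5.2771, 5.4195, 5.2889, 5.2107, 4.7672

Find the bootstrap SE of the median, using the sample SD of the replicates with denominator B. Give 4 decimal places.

SE* = 0.1824

Bootstrap SE is the standard deviation of the 9 replicate medians.
Mean of replicates: (5.3816 + 5.1043 + 5.2914 + 5.2652 + 5.2771 + 5.4195 + 5.2889 + 5.2107 + 4.7672) / 9 = 47.00590 / 9 = 5.22288
Sum of squared deviations: (+0.15872)² + (−0.11858)² + (+0.06852)² + (+0.04232)² + (+0.05422)² + (+0.19662)² + (+0.06602)² + (−0.01218)² + (−0.45568)² = 0.29949
Variance = 0.29949 / 9 = 0.03328
SE* = √0.03328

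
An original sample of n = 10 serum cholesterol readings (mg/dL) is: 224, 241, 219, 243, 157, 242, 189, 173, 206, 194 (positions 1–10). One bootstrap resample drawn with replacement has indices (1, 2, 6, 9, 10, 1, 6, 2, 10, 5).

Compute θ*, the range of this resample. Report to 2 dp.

Resample values: 224, 241, 242, 206, 194, 224, 242, 241, 194, 157.
Range = 242 − 157 = 85.00

θ* = 85.00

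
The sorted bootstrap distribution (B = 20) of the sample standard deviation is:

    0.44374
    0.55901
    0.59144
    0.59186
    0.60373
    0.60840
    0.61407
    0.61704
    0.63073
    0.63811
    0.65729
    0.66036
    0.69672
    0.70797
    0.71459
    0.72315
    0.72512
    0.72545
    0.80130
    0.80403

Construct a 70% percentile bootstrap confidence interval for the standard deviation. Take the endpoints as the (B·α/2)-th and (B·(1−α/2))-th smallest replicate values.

(0.59144, 0.72512)

α = 0.30; lower rank = 20 × 0.150 = 3; upper rank = 20 × 0.850 = 17.
The 3rd smallest replicate is 0.59144; the 17th is 0.72512.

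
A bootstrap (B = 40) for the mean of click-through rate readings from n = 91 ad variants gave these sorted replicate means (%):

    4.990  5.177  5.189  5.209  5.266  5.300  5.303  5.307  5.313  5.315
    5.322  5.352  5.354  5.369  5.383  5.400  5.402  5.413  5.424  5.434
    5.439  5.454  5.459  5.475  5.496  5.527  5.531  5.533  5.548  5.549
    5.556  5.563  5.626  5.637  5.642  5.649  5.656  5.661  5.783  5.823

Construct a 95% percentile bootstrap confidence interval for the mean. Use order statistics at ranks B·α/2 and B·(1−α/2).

α = 0.05; lower rank = 40 × 0.025 = 1; upper rank = 40 × 0.975 = 39.
The 1st smallest replicate is 4.990; the 39th is 5.783.

(4.990, 5.783)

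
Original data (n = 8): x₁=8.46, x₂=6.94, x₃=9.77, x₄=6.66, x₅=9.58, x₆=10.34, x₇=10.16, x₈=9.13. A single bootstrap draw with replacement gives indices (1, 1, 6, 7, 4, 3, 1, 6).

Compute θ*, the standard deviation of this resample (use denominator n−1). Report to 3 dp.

Resample values: 8.46, 8.46, 10.34, 10.16, 6.66, 9.77, 8.46, 10.34.
Mean = 9.0813; sum of squared deviations = 11.8273
s² = 11.8273 / 7 = 1.6896
s = √1.6896 = 1.300

θ* = 1.300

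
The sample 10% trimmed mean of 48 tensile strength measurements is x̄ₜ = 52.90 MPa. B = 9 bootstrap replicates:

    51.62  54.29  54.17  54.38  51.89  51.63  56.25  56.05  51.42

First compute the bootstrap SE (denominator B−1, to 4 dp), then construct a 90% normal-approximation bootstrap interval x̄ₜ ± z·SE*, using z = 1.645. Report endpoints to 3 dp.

Mean of replicates = 53.5222; sum of squared deviations = 29.8578; SE* = √(29.8578/8) = 1.9319
Margin = 1.645 × 1.9319 = 3.1780
Interval: 52.90 ± 3.1780

(49.722, 56.078)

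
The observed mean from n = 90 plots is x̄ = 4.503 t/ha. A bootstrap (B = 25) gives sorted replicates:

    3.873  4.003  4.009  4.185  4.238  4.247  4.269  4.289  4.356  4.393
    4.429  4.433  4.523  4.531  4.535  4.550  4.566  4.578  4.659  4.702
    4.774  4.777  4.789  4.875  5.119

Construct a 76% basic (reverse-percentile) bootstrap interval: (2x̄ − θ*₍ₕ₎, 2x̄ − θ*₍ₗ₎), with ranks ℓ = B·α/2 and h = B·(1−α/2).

(4.229, 4.997)

Percentile endpoints at ranks 3 and 22: θ*₍3₎ = 4.009, θ*₍22₎ = 4.777.
Basic interval reflects these around x̄:
  lower = 2 × 4.503 − 4.777 = 4.229
  upper = 2 × 4.503 − 4.009 = 4.997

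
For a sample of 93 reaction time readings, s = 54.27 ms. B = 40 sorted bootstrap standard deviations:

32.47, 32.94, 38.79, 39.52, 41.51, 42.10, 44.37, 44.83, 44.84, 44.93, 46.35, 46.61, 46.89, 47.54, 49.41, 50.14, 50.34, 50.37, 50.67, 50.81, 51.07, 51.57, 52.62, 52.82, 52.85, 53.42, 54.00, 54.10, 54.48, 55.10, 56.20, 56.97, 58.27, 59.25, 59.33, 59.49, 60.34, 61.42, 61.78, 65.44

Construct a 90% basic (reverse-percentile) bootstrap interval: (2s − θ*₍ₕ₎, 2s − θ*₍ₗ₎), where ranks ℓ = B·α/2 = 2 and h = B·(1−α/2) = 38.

(47.12, 75.60)

Percentile endpoints at ranks 2 and 38: θ*₍2₎ = 32.94, θ*₍38₎ = 61.42.
Basic interval reflects these around s:
  lower = 2 × 54.27 − 61.42 = 47.12
  upper = 2 × 54.27 − 32.94 = 75.60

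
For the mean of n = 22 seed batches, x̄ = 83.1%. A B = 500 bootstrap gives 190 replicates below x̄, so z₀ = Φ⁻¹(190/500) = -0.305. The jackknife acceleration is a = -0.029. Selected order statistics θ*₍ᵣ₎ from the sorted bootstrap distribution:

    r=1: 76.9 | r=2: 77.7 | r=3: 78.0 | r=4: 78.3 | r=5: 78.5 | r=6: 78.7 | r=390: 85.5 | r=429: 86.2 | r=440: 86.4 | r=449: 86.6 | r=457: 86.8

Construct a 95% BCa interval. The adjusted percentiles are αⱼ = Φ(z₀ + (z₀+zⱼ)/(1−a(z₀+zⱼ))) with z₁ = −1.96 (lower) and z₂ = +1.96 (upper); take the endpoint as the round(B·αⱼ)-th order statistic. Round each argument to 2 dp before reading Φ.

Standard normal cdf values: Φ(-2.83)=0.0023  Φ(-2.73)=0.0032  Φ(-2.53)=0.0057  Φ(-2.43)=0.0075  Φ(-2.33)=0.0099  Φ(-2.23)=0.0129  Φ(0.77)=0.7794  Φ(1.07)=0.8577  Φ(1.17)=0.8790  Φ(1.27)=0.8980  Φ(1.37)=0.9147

(77.7, 86.6)

Lower: z₀ + z₁ = -0.305 + (-1.960) = -2.265; 1 − a(z₀+z₁) = 1 − (-0.029)(-2.265) = 0.9343; argument = -0.305 + (-2.265)/0.9343 = -2.7292 → -2.73.
α₁ = Φ(-2.73) = 0.0032; rank = round(500 × 0.0032) = 2; θ*₍2₎ = 77.7.
Upper: z₀ + z₂ = 1.655; 1 − a(z₀+z₂) = 1.0480; argument = 1.2742 → 1.27; α₂ = 0.8980; rank = 449; θ*₍449₎ = 86.6.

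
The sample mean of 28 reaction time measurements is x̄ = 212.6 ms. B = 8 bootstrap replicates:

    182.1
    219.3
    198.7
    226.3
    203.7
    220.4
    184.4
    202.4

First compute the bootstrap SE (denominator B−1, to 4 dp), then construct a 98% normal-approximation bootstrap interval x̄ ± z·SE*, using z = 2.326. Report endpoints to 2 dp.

(174.37, 250.83)

Mean of replicates = 204.6625; sum of squared deviations = 1891.3388; SE* = √(1891.3388/7) = 16.4375
Margin = 2.326 × 16.4375 = 38.234
Interval: 212.6 ± 38.234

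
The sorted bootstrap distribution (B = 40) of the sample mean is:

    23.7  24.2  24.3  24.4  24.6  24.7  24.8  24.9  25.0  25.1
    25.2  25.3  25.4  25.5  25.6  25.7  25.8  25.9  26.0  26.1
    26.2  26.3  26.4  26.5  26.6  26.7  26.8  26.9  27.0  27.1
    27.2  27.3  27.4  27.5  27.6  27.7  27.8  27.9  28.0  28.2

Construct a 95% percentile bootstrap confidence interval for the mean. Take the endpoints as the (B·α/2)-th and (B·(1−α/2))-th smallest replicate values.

(23.7, 28.0)

α = 0.05; lower rank = 40 × 0.025 = 1; upper rank = 40 × 0.975 = 39.
The 1st smallest replicate is 23.7; the 39th is 28.0.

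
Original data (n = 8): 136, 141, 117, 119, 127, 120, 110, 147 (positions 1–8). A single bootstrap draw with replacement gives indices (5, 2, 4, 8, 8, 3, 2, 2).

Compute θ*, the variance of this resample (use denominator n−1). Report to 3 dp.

Resample values: 127, 141, 119, 147, 147, 117, 141, 141.
Mean = 135.0000; sum of squared deviations = 1040.0000
s² = 1040.0000 / 7 = 148.5714

θ* = 148.571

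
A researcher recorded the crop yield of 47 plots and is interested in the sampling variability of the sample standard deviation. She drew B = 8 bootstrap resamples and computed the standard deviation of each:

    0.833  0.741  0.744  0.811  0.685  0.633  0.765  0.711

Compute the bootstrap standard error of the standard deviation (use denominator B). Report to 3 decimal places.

SE* = 0.061

Bootstrap SE is the standard deviation of the 8 replicate standard deviations.
Mean of replicates: (0.833 + 0.741 + 0.744 + 0.811 + 0.685 + 0.633 + 0.765 + 0.711) / 8 = 5.9230 / 8 = 0.7404
Sum of squared deviations: (+0.0926)² + (+0.0006)² + (+0.0036)² + (+0.0706)² + (−0.0554)² + (−0.1074)² + (+0.0246)² + (−0.0294)² = 0.0296
Variance = 0.0296 / 8 = 0.0037
SE* = √0.0037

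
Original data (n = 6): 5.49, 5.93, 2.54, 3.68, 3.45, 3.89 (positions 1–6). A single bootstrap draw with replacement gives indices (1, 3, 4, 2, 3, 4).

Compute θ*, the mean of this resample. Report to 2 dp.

θ* = 3.98

Resample values: 5.49, 2.54, 3.68, 5.93, 2.54, 3.68.
Mean = (5.49 + 2.54 + 3.68 + 5.93 + 2.54 + 3.68) / 6 = 23.860 / 6 = 3.98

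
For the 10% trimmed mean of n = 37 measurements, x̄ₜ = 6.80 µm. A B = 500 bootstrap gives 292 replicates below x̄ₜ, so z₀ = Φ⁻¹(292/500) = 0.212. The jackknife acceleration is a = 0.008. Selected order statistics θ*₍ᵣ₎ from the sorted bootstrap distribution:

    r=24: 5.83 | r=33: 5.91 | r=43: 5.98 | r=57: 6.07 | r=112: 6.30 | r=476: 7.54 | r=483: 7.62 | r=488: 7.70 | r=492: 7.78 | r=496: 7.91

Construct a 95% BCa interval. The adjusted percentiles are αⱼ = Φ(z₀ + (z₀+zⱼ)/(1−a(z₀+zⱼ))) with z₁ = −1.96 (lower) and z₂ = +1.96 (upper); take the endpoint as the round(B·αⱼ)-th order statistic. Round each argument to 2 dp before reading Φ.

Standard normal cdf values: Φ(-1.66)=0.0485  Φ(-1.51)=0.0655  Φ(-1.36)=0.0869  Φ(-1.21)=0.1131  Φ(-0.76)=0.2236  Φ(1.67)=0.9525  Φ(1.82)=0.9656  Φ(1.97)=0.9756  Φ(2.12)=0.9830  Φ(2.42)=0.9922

(5.91, 7.91)

Lower: z₀ + z₁ = 0.212 + (-1.960) = -1.748; 1 − a(z₀+z₁) = 1 − (0.008)(-1.748) = 1.0140; argument = 0.212 + (-1.748)/1.0140 = -1.5119 → -1.51.
α₁ = Φ(-1.51) = 0.0655; rank = round(500 × 0.0655) = 33; θ*₍33₎ = 5.91.
Upper: z₀ + z₂ = 2.172; 1 − a(z₀+z₂) = 0.9826; argument = 2.4224 → 2.42; α₂ = 0.9922; rank = 496; θ*₍496₎ = 7.91.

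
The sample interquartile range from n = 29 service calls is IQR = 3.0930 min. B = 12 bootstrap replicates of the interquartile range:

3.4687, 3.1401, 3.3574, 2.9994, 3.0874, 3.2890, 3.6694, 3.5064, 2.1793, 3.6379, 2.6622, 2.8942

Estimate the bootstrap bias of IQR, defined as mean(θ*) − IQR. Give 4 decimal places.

mean(θ*) = (3.4687 + 3.1401 + 3.3574 + 2.9994 + 3.0874 + 3.2890 + 3.6694 + 3.5064 + 2.1793 + 3.6379 + 2.6622 + 2.8942) / 12 = 3.15762
bias = 3.15762 − 3.0930

bias = +0.0646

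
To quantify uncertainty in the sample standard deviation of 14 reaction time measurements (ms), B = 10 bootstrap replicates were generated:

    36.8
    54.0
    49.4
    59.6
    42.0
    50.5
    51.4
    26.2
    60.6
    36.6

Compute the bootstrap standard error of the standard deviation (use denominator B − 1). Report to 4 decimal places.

Bootstrap SE is the standard deviation of the 10 replicate standard deviations.
Mean of replicates: (36.8 + 54.0 + 49.4 + 59.6 + 42.0 + 50.5 + 51.4 + 26.2 + 60.6 + 36.6) / 10 = 467.10000 / 10 = 46.71000
Sum of squared deviations: (−9.91000)² + (+7.29000)² + (+2.69000)² + (+12.89000)² + (−4.71000)² + (+3.79000)² + (+4.69000)² + (−20.51000)² + (+13.89000)² + (−10.11000)² = 1099.08900
Variance = 1099.08900 / 9 = 122.12100
SE* = √122.12100

SE* = 11.0508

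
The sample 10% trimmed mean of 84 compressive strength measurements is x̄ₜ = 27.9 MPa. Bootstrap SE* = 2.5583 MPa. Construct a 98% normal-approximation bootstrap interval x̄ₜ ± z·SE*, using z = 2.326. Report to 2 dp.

Margin = 2.326 × 2.5583 = 5.951
Interval: 27.9 ± 5.951

(21.95, 33.85)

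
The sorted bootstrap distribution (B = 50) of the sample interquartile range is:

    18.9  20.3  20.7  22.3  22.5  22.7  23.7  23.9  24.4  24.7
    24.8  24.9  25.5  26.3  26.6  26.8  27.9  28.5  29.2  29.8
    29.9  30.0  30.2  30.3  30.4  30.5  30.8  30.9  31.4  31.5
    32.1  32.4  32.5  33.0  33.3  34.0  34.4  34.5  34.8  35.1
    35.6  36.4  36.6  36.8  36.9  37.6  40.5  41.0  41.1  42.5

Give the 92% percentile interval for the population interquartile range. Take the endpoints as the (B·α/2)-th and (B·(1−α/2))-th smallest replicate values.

α = 0.08; lower rank = 50 × 0.040 = 2; upper rank = 50 × 0.960 = 48.
The 2nd smallest replicate is 20.3; the 48th is 41.0.

(20.3, 41.0)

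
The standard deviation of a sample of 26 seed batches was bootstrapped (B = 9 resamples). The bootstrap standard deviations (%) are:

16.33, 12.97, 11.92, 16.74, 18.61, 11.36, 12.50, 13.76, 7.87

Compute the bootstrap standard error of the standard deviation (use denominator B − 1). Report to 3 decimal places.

Bootstrap SE is the standard deviation of the 9 replicate standard deviations.
Mean of replicates: (16.33 + 12.97 + 11.92 + 16.74 + 18.61 + 11.36 + 12.50 + 13.76 + 7.87) / 9 = 122.0600 / 9 = 13.5622
Sum of squared deviations: (+2.7678)² + (−0.5922)² + (−1.6422)² + (+3.1778)² + (+5.0478)² + (−2.2022)² + (−1.0622)² + (+0.1978)² + (−5.6922)² = 84.7052
Variance = 84.7052 / 8 = 10.5881
SE* = √10.5881

SE* = 3.254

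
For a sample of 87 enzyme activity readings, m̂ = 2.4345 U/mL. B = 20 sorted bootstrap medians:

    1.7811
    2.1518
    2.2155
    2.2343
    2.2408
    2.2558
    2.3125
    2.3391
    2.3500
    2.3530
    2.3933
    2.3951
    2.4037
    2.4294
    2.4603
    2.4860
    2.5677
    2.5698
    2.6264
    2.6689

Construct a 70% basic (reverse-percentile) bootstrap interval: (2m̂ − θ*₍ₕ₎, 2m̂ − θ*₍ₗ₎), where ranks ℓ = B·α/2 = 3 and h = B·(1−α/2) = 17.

(2.3013, 2.6535)

Percentile endpoints at ranks 3 and 17: θ*₍3₎ = 2.2155, θ*₍17₎ = 2.5677.
Basic interval reflects these around m̂:
  lower = 2 × 2.4345 − 2.5677 = 2.3013
  upper = 2 × 2.4345 − 2.2155 = 2.6535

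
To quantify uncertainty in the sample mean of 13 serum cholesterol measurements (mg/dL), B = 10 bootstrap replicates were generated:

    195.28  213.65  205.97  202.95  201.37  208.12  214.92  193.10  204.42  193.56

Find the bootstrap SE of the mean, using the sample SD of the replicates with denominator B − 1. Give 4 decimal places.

SE* = 7.7519

Bootstrap SE is the standard deviation of the 10 replicate means.
Mean of replicates: (195.28 + 213.65 + 205.97 + 202.95 + 201.37 + 208.12 + 214.92 + 193.10 + 204.42 + 193.56) / 10 = 2033.34000 / 10 = 203.33400
Sum of squared deviations: (−8.05400)² + (+10.31600)² + (+2.63600)² + (−0.38400)² + (−1.96400)² + (+4.78600)² + (+11.58600)² + (−10.23400)² + (+1.08600)² + (−9.77400)² = 540.82644
Variance = 540.82644 / 9 = 60.09183
SE* = √60.09183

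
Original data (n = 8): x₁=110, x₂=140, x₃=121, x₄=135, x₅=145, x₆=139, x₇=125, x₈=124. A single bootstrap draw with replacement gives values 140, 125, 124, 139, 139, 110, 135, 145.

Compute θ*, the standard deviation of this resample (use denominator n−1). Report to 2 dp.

Mean = 132.1250; sum of squared deviations = 936.8750
s² = 936.8750 / 7 = 133.8393
s = √133.8393 = 11.57

θ* = 11.57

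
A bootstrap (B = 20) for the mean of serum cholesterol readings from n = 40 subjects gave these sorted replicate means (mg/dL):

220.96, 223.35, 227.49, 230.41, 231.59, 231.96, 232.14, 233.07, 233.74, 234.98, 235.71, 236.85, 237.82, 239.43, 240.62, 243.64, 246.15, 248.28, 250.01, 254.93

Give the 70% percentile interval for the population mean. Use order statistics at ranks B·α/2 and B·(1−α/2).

α = 0.30; lower rank = 20 × 0.150 = 3; upper rank = 20 × 0.850 = 17.
The 3rd smallest replicate is 227.49; the 17th is 246.15.

(227.49, 246.15)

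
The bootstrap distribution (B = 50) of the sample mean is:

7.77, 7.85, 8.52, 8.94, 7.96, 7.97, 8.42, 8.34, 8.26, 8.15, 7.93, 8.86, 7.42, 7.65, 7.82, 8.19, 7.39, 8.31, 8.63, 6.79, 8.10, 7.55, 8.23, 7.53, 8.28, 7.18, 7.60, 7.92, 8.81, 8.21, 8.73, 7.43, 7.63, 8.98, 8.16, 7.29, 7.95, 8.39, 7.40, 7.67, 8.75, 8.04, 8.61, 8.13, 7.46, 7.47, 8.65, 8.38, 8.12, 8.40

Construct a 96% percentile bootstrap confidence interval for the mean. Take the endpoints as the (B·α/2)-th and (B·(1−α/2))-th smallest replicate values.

Sorted replicates: 6.79, 7.18, 7.29, 7.39, 7.40, 7.42, 7.43, 7.46, 7.47, 7.53, 7.55, 7.60, 7.63, 7.65, 7.67, 7.77, 7.82, 7.85, 7.92, 7.93, 7.95, 7.96, 7.97, 8.04, 8.10, 8.12, 8.13, 8.15, 8.16, 8.19, 8.21, 8.23, 8.26, 8.28, 8.31, 8.34, 8.38, 8.39, 8.40, 8.42, 8.52, 8.61, 8.63, 8.65, 8.73, 8.75, 8.81, 8.86, 8.94, 8.98
α = 0.04; lower rank = 50 × 0.020 = 1; upper rank = 50 × 0.980 = 49.
The 1st smallest replicate is 6.79; the 49th is 8.94.

(6.79, 8.94)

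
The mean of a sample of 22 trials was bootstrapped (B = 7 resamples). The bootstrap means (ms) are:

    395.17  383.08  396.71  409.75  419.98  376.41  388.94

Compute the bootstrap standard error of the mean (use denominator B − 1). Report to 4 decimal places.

Bootstrap SE is the standard deviation of the 7 replicate means.
Mean of replicates: (395.17 + 383.08 + 396.71 + 409.75 + 419.98 + 376.41 + 388.94) / 7 = 2770.04000 / 7 = 395.72000
Sum of squared deviations: (−0.55000)² + (−12.64000)² + (+0.99000)² + (+14.03000)² + (+24.26000)² + (−19.31000)² + (−6.78000)² = 1365.28520
Variance = 1365.28520 / 6 = 227.54753
SE* = √227.54753

SE* = 15.0847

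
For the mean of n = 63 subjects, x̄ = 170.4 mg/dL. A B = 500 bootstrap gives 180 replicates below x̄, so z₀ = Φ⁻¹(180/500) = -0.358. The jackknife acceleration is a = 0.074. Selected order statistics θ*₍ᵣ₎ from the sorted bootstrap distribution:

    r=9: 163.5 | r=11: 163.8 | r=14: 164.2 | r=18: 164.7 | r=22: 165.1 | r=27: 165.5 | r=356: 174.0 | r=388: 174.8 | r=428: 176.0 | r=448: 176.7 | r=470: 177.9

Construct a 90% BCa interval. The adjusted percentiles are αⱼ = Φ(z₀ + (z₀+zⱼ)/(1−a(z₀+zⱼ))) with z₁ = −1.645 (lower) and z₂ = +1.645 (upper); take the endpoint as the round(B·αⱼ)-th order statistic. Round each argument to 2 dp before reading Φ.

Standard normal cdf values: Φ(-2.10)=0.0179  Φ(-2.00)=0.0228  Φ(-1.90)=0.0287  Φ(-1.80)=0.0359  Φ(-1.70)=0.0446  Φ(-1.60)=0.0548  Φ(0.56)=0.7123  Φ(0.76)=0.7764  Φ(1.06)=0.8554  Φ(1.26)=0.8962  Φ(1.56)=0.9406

Lower: z₀ + z₁ = -0.358 + (-1.645) = -2.003; 1 − a(z₀+z₁) = 1 − (0.074)(-2.003) = 1.1482; argument = -0.358 + (-2.003)/1.1482 = -2.1024 → -2.10.
α₁ = Φ(-2.10) = 0.0179; rank = round(500 × 0.0179) = 9; θ*₍9₎ = 163.5.
Upper: z₀ + z₂ = 1.287; 1 − a(z₀+z₂) = 0.9048; argument = 1.0645 → 1.06; α₂ = 0.8554; rank = 428; θ*₍428₎ = 176.0.

(163.5, 176.0)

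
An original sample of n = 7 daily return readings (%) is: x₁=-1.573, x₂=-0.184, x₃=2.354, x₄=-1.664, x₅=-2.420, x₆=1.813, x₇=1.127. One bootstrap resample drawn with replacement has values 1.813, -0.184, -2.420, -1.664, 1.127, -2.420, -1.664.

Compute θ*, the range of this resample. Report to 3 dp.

θ* = 4.233

Range = 1.813 − -2.420 = 4.233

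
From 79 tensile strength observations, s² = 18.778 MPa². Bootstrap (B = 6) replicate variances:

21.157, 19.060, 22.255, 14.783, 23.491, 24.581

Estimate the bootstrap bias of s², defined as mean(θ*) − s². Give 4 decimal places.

bias = +2.1098

mean(θ*) = (21.157 + 19.060 + 22.255 + 14.783 + 23.491 + 24.581) / 6 = 20.88783
bias = 20.88783 − 18.778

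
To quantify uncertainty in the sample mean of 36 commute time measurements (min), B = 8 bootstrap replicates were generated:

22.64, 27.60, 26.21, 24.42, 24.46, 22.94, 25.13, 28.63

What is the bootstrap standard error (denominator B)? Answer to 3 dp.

SE* = 1.979

Bootstrap SE is the standard deviation of the 8 replicate means.
Mean of replicates: (22.64 + 27.60 + 26.21 + 24.42 + 24.46 + 22.94 + 25.13 + 28.63) / 8 = 202.0300 / 8 = 25.2538
Sum of squared deviations: (−2.6137)² + (+2.3463)² + (+0.9563)² + (−0.8337)² + (−0.7937)² + (−2.3137)² + (−0.1238)² + (+3.3762)² = 31.3440
Variance = 31.3440 / 8 = 3.9180
SE* = √3.9180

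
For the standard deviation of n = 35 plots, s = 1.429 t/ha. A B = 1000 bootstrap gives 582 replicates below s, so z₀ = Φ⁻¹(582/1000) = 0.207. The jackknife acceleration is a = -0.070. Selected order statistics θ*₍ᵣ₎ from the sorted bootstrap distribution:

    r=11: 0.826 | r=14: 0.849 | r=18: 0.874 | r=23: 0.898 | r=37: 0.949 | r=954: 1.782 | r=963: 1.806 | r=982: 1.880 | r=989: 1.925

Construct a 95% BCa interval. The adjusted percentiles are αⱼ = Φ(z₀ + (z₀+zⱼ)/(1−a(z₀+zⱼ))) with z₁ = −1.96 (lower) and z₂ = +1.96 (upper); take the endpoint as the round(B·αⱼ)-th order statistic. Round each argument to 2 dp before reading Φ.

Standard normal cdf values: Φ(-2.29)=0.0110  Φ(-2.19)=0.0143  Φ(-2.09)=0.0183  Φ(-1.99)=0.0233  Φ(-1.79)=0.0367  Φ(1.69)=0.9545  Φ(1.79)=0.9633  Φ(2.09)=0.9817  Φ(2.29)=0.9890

(0.949, 1.880)

Lower: z₀ + z₁ = 0.207 + (-1.960) = -1.753; 1 − a(z₀+z₁) = 1 − (-0.070)(-1.753) = 0.8773; argument = 0.207 + (-1.753)/0.8773 = -1.7912 → -1.79.
α₁ = Φ(-1.79) = 0.0367; rank = round(1000 × 0.0367) = 37; θ*₍37₎ = 0.949.
Upper: z₀ + z₂ = 2.167; 1 − a(z₀+z₂) = 1.1517; argument = 2.0886 → 2.09; α₂ = 0.9817; rank = 982; θ*₍982₎ = 1.880.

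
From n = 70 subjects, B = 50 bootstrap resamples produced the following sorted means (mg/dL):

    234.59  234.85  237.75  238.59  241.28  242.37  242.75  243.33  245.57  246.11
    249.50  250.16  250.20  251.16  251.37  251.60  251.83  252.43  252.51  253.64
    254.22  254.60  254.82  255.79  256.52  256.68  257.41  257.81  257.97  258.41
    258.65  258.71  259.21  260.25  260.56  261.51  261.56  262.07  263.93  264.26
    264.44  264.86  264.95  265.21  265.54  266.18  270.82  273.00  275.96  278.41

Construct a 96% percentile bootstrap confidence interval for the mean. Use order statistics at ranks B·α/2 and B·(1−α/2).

α = 0.04; lower rank = 50 × 0.020 = 1; upper rank = 50 × 0.980 = 49.
The 1st smallest replicate is 234.59; the 49th is 275.96.

(234.59, 275.96)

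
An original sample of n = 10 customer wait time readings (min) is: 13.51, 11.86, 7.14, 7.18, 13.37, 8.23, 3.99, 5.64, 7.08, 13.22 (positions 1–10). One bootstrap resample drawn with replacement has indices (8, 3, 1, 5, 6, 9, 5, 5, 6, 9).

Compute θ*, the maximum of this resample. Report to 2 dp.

θ* = 13.51

Resample values: 5.64, 7.14, 13.51, 13.37, 8.23, 7.08, 13.37, 13.37, 8.23, 7.08.
Maximum = 13.51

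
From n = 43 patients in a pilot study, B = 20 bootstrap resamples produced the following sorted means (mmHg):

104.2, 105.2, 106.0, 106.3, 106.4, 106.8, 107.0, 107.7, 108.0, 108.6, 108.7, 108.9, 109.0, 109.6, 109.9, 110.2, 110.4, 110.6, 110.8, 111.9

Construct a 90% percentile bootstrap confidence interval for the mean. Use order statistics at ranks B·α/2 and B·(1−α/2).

(104.2, 110.8)

α = 0.10; lower rank = 20 × 0.050 = 1; upper rank = 20 × 0.950 = 19.
The 1st smallest replicate is 104.2; the 19th is 110.8.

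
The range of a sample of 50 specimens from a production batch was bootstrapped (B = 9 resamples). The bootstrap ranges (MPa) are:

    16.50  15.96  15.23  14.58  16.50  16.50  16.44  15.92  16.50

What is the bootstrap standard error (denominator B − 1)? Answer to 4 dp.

SE* = 0.6900

Bootstrap SE is the standard deviation of the 9 replicate ranges.
Mean of replicates: (16.50 + 15.96 + 15.23 + 14.58 + 16.50 + 16.50 + 16.44 + 15.92 + 16.50) / 9 = 144.13000 / 9 = 16.01444
Sum of squared deviations: (+0.48556)² + (−0.05444)² + (−0.78444)² + (−1.43444)² + (+0.48556)² + (+0.48556)² + (+0.42556)² + (−0.09444)² + (+0.48556)² = 3.80902
Variance = 3.80902 / 8 = 0.47613
SE* = √0.47613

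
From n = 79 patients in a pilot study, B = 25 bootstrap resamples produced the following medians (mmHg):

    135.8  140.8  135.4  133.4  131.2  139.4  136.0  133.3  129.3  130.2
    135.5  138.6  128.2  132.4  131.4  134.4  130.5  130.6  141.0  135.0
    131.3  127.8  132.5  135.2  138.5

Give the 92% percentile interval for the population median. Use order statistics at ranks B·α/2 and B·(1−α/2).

(127.8, 140.8)

Sorted replicates: 127.8, 128.2, 129.3, 130.2, 130.5, 130.6, 131.2, 131.3, 131.4, 132.4, 132.5, 133.3, 133.4, 134.4, 135.0, 135.2, 135.4, 135.5, 135.8, 136.0, 138.5, 138.6, 139.4, 140.8, 141.0
α = 0.08; lower rank = 25 × 0.040 = 1; upper rank = 25 × 0.960 = 24.
The 1st smallest replicate is 127.8; the 24th is 140.8.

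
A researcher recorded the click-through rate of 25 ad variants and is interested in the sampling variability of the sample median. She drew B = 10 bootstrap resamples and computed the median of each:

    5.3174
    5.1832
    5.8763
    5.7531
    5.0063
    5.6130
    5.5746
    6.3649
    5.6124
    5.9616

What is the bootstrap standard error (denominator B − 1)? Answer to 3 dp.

SE* = 0.397

Bootstrap SE is the standard deviation of the 10 replicate medians.
Mean of replicates: (5.3174 + 5.1832 + 5.8763 + 5.7531 + 5.0063 + 5.6130 + 5.5746 + 6.3649 + 5.6124 + 5.9616) / 10 = 56.26280 / 10 = 5.62628
Sum of squared deviations: (−0.30888)² + (−0.44308)² + (+0.25002)² + (+0.12682)² + (−0.61998)² + (−0.01328)² + (−0.05168)² + (+0.73862)² + (−0.01388)² + (+0.33532)² = 1.41573
Variance = 1.41573 / 9 = 0.15730
SE* = √0.15730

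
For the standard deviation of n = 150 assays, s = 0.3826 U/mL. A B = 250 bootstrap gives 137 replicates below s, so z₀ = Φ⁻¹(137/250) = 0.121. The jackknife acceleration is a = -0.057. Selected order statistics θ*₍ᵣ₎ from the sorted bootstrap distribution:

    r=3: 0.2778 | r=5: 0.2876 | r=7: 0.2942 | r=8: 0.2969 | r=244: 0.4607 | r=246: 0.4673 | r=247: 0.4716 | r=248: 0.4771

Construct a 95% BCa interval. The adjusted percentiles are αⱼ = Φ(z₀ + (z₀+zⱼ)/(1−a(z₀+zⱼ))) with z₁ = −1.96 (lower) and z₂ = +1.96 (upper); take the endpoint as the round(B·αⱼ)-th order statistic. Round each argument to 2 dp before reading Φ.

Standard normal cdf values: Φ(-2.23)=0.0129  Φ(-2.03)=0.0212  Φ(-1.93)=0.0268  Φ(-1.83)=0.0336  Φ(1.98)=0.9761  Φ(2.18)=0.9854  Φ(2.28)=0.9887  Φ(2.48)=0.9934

Lower: z₀ + z₁ = 0.121 + (-1.960) = -1.839; 1 − a(z₀+z₁) = 1 − (-0.057)(-1.839) = 0.8952; argument = 0.121 + (-1.839)/0.8952 = -1.9333 → -1.93.
α₁ = Φ(-1.93) = 0.0268; rank = round(250 × 0.0268) = 7; θ*₍7₎ = 0.2942.
Upper: z₀ + z₂ = 2.081; 1 − a(z₀+z₂) = 1.1186; argument = 1.9813 → 1.98; α₂ = 0.9761; rank = 244; θ*₍244₎ = 0.4607.

(0.2942, 0.4607)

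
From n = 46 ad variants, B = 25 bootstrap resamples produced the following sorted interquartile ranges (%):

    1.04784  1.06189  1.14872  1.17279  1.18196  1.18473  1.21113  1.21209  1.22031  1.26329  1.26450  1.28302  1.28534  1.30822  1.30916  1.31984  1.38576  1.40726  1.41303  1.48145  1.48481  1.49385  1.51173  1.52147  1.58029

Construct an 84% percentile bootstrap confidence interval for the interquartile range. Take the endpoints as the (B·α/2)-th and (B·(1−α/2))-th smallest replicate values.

(1.06189, 1.51173)

α = 0.16; lower rank = 25 × 0.080 = 2; upper rank = 25 × 0.920 = 23.
The 2nd smallest replicate is 1.06189; the 23rd is 1.51173.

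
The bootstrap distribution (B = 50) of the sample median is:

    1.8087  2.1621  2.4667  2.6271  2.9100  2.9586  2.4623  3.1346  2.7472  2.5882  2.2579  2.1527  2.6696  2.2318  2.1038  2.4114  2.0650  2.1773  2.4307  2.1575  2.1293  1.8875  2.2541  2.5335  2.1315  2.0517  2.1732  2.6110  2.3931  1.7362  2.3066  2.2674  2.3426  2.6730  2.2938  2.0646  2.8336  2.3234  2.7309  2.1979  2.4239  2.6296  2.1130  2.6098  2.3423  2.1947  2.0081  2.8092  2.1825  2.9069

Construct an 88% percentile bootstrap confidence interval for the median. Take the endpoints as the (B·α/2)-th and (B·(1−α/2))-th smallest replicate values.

Sorted replicates: 1.7362, 1.8087, 1.8875, 2.0081, 2.0517, 2.0646, 2.0650, 2.1038, 2.1130, 2.1293, 2.1315, 2.1527, 2.1575, 2.1621, 2.1732, 2.1773, 2.1825, 2.1947, 2.1979, 2.2318, 2.2541, 2.2579, 2.2674, 2.2938, 2.3066, 2.3234, 2.3423, 2.3426, 2.3931, 2.4114, 2.4239, 2.4307, 2.4623, 2.4667, 2.5335, 2.5882, 2.6098, 2.6110, 2.6271, 2.6296, 2.6696, 2.6730, 2.7309, 2.7472, 2.8092, 2.8336, 2.9069, 2.9100, 2.9586, 3.1346
α = 0.12; lower rank = 50 × 0.060 = 3; upper rank = 50 × 0.940 = 47.
The 3rd smallest replicate is 1.8875; the 47th is 2.9069.

(1.8875, 2.9069)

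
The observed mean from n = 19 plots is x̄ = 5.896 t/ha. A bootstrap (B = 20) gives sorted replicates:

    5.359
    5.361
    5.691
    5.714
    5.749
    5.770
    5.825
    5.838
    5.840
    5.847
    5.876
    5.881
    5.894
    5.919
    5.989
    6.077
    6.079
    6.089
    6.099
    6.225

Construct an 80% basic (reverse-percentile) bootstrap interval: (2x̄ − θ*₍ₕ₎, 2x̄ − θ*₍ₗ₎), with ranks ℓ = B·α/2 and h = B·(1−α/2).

(5.703, 6.431)

Percentile endpoints at ranks 2 and 18: θ*₍2₎ = 5.361, θ*₍18₎ = 6.089.
Basic interval reflects these around x̄:
  lower = 2 × 5.896 − 6.089 = 5.703
  upper = 2 × 5.896 − 5.361 = 6.431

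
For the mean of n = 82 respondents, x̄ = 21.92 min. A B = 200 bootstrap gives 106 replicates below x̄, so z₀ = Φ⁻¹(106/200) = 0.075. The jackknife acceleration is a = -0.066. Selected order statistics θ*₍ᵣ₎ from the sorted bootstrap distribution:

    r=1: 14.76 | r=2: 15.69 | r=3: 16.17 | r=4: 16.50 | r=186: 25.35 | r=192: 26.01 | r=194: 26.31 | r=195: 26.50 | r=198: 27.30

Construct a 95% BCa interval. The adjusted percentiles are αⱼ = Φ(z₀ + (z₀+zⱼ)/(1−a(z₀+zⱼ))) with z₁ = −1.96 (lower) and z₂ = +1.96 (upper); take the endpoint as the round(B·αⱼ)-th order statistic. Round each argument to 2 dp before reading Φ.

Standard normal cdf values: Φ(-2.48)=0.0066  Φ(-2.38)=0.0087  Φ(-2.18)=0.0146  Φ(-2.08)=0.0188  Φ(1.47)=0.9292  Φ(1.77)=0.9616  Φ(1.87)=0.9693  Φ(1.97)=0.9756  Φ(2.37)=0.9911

Lower: z₀ + z₁ = 0.075 + (-1.960) = -1.885; 1 − a(z₀+z₁) = 1 − (-0.066)(-1.885) = 0.8756; argument = 0.075 + (-1.885)/0.8756 = -2.0778 → -2.08.
α₁ = Φ(-2.08) = 0.0188; rank = round(200 × 0.0188) = 4; θ*₍4₎ = 16.50.
Upper: z₀ + z₂ = 2.035; 1 − a(z₀+z₂) = 1.1343; argument = 1.8690 → 1.87; α₂ = 0.9693; rank = 194; θ*₍194₎ = 26.31.

(16.50, 26.31)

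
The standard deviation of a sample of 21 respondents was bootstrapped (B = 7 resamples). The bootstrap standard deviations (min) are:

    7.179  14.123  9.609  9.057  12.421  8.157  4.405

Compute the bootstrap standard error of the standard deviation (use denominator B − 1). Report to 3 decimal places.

Bootstrap SE is the standard deviation of the 7 replicate standard deviations.
Mean of replicates: (7.179 + 14.123 + 9.609 + 9.057 + 12.421 + 8.157 + 4.405) / 7 = 64.9510 / 7 = 9.2787
Sum of squared deviations: (−2.0997)² + (+4.8443)² + (+0.3303)² + (−0.2217)² + (+3.1423)² + (−1.1217)² + (−4.8737)² = 62.9194
Variance = 62.9194 / 6 = 10.4866
SE* = √10.4866

SE* = 3.238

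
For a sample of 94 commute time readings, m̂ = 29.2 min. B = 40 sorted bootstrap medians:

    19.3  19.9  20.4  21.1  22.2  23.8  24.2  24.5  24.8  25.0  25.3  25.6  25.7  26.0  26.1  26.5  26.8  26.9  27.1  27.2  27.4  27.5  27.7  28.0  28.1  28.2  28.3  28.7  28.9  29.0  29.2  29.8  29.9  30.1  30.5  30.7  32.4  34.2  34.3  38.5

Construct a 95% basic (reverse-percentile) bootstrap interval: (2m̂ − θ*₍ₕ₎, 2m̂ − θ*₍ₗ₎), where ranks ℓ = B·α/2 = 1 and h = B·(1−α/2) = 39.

(24.1, 39.1)

Percentile endpoints at ranks 1 and 39: θ*₍1₎ = 19.3, θ*₍39₎ = 34.3.
Basic interval reflects these around m̂:
  lower = 2 × 29.2 − 34.3 = 24.1
  upper = 2 × 29.2 − 19.3 = 39.1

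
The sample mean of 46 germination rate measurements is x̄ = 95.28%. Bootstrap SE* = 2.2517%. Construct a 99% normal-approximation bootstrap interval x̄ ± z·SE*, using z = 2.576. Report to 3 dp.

Margin = 2.576 × 2.2517 = 5.8004
Interval: 95.28 ± 5.8004

(89.480, 101.080)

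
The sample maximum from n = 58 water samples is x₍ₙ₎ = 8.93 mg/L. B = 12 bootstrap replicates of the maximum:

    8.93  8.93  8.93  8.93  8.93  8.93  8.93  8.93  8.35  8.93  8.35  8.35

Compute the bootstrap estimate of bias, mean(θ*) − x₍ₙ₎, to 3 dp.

bias = −0.145

mean(θ*) = (8.93 + 8.93 + 8.93 + 8.93 + 8.93 + 8.93 + 8.93 + 8.93 + 8.35 + 8.93 + 8.35 + 8.35) / 12 = 8.7850
bias = 8.7850 − 8.93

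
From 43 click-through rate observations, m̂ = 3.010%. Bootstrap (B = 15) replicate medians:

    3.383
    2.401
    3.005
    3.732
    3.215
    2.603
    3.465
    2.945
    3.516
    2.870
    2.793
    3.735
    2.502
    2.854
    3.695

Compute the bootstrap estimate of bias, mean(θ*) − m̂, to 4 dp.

bias = +0.1043

mean(θ*) = (3.383 + 2.401 + 3.005 + 3.732 + 3.215 + 2.603 + 3.465 + 2.945 + 3.516 + 2.870 + 2.793 + 3.735 + 2.502 + 2.854 + 3.695) / 15 = 3.11427
bias = 3.11427 − 3.010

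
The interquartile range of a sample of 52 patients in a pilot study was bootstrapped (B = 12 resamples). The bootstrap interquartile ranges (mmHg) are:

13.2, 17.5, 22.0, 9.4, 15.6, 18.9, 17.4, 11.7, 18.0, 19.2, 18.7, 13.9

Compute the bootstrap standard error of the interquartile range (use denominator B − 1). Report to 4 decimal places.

SE* = 3.6130

Bootstrap SE is the standard deviation of the 12 replicate interquartile ranges.
Mean of replicates: (13.2 + 17.5 + 22.0 + 9.4 + 15.6 + 18.9 + 17.4 + 11.7 + 18.0 + 19.2 + 18.7 + 13.9) / 12 = 195.50000 / 12 = 16.29167
Sum of squared deviations: (−3.09167)² + (+1.20833)² + (+5.70833)² + (−6.89167)² + (−0.69167)² + (+2.60833)² + (+1.10833)² + (−4.59167)² + (+1.70833)² + (+2.90833)² + (+2.40833)² + (−2.39167)² = 143.58917
Variance = 143.58917 / 11 = 13.05356
SE* = √13.05356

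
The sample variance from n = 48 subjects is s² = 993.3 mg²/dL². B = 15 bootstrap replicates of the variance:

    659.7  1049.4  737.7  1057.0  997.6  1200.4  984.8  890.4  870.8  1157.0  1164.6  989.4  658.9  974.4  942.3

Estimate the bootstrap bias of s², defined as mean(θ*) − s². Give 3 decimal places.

bias = −37.673

mean(θ*) = (659.7 + 1049.4 + 737.7 + 1057.0 + 997.6 + 1200.4 + 984.8 + 890.4 + 870.8 + 1157.0 + 1164.6 + 989.4 + 658.9 + 974.4 + 942.3) / 15 = 955.6267
bias = 955.6267 − 993.3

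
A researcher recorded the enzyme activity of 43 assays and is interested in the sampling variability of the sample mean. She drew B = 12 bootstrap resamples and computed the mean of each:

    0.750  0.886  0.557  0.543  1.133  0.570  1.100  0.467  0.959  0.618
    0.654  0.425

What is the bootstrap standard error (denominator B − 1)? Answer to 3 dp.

SE* = 0.242

Bootstrap SE is the standard deviation of the 12 replicate means.
Mean of replicates: (0.750 + 0.886 + 0.557 + 0.543 + 1.133 + 0.570 + 1.100 + 0.467 + 0.959 + 0.618 + 0.654 + 0.425) / 12 = 8.6620 / 12 = 0.7218
Sum of squared deviations: (+0.0282)² + (+0.1642)² + (−0.1648)² + (−0.1788)² + (+0.4112)² + (−0.1518)² + (+0.3782)² + (−0.2548)² + (+0.2372)² + (−0.1038)² + (−0.0678)² + (−0.2968)² = 0.6467
Variance = 0.6467 / 11 = 0.0588
SE* = √0.0588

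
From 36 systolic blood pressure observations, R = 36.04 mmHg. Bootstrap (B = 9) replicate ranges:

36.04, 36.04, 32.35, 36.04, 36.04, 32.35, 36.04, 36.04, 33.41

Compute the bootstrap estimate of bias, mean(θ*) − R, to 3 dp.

bias = −1.112

mean(θ*) = (36.04 + 36.04 + 32.35 + 36.04 + 36.04 + 32.35 + 36.04 + 36.04 + 33.41) / 9 = 34.9278
bias = 34.9278 − 36.04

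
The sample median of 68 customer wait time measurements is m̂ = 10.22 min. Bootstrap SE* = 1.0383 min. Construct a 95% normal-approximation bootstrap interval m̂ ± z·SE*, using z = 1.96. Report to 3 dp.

(8.185, 12.255)

Margin = 1.96 × 1.0383 = 2.0351
Interval: 10.22 ± 2.0351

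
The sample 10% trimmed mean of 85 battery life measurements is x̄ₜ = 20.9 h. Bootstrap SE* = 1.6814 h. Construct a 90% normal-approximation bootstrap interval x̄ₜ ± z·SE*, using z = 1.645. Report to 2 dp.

(18.13, 23.67)

Margin = 1.645 × 1.6814 = 2.766
Interval: 20.9 ± 2.766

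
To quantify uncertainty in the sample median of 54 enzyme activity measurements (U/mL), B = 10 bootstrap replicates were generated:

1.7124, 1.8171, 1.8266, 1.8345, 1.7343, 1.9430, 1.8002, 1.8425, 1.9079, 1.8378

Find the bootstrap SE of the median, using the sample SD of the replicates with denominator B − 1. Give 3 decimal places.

SE* = 0.069

Bootstrap SE is the standard deviation of the 10 replicate medians.
Mean of replicates: (1.7124 + 1.8171 + 1.8266 + 1.8345 + 1.7343 + 1.9430 + 1.8002 + 1.8425 + 1.9079 + 1.8378) / 10 = 18.25630 / 10 = 1.82563
Sum of squared deviations: (−0.11323)² + (−0.00853)² + (+0.00097)² + (+0.00887)² + (−0.09133)² + (+0.11737)² + (−0.02543)² + (+0.01687)² + (+0.08227)² + (+0.01217)² = 0.04294
Variance = 0.04294 / 9 = 0.00477
SE* = √0.00477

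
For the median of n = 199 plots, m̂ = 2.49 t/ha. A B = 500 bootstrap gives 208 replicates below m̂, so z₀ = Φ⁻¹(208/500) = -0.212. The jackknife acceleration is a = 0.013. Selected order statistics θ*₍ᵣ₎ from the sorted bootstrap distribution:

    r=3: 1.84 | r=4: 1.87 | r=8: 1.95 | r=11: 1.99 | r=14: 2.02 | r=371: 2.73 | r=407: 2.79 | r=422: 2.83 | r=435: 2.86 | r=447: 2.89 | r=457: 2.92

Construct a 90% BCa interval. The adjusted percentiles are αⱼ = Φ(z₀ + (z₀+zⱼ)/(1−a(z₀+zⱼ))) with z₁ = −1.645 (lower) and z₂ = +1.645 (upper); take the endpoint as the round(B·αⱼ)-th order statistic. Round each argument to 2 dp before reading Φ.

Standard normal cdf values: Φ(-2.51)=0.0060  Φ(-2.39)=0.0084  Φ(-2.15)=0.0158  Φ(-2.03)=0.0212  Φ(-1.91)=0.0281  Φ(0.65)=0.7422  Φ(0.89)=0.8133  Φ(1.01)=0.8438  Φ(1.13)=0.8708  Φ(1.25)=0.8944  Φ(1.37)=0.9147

Lower: z₀ + z₁ = -0.212 + (-1.645) = -1.857; 1 − a(z₀+z₁) = 1 − (0.013)(-1.857) = 1.0241; argument = -0.212 + (-1.857)/1.0241 = -2.0252 → -2.03.
α₁ = Φ(-2.03) = 0.0212; rank = round(500 × 0.0212) = 11; θ*₍11₎ = 1.99.
Upper: z₀ + z₂ = 1.433; 1 − a(z₀+z₂) = 0.9814; argument = 1.2482 → 1.25; α₂ = 0.8944; rank = 447; θ*₍447₎ = 2.89.

(1.99, 2.89)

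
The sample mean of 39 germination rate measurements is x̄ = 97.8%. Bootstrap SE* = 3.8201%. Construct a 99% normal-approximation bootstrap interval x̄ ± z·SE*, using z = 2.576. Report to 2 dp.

Margin = 2.576 × 3.8201 = 9.841
Interval: 97.8 ± 9.841

(87.96, 107.64)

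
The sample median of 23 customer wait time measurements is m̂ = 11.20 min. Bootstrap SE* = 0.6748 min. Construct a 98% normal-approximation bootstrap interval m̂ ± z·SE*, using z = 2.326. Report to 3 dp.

(9.630, 12.770)

Margin = 2.326 × 0.6748 = 1.5696
Interval: 11.20 ± 1.5696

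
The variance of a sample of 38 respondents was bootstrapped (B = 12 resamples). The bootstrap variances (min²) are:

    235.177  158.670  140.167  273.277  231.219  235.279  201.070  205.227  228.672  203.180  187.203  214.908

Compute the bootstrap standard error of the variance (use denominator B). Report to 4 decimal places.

Bootstrap SE is the standard deviation of the 12 replicate variances.
Mean of replicates: (235.177 + 158.670 + 140.167 + 273.277 + 231.219 + 235.279 + 201.070 + 205.227 + 228.672 + 203.180 + 187.203 + 214.908) / 12 = 2514.04900 / 12 = 209.50408
Sum of squared deviations: (+25.67292)² + (−50.83408)² + (−69.33708)² + (+63.77292)² + (+21.71492)² + (+25.77492)² + (−8.43408)² + (−4.27708)² + (+19.16792)² + (−6.32408)² + (−22.30108)² + (+5.40392)² = 14277.07353
Variance = 14277.07353 / 12 = 1189.75613
SE* = √1189.75613

SE* = 34.4928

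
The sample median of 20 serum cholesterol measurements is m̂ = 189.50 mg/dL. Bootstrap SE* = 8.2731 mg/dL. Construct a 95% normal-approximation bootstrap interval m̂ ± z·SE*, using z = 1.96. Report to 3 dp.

Margin = 1.96 × 8.2731 = 16.2153
Interval: 189.50 ± 16.2153

(173.285, 205.715)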